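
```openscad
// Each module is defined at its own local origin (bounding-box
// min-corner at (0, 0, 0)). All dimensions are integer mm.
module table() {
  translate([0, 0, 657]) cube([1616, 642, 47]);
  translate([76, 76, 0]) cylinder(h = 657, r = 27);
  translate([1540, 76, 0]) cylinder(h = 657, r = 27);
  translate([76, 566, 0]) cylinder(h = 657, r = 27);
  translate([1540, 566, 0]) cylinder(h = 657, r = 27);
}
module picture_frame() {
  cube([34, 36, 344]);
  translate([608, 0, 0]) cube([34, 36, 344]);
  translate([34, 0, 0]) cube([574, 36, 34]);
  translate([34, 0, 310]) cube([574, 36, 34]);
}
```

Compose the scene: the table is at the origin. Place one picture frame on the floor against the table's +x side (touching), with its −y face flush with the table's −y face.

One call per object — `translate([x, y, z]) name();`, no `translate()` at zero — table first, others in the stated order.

table();
translate([1616, 0, 0]) picture_frame();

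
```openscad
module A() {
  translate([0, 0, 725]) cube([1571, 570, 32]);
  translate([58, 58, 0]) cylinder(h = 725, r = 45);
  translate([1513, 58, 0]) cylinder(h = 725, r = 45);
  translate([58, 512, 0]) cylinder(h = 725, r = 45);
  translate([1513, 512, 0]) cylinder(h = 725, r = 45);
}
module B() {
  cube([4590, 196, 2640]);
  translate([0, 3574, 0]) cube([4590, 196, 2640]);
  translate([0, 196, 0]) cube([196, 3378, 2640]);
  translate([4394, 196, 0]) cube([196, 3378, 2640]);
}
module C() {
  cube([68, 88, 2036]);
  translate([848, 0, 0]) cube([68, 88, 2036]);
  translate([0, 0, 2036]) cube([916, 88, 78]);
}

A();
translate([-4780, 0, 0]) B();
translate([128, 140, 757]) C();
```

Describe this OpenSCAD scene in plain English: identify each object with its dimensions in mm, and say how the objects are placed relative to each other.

A is a table: top 1571 mm (x) × 570 mm (y), 32 mm thick, upper face at z = 757 mm, on four round legs of 90 mm diameter, each leg's bounding box inset 13 mm from the nearest pair of top edges, running from z = 0 to the bottom of the top.

B is a box-shaped house frame (walls only): outside footprint 4590×3770 mm, wall height 2640 mm, wall thickness 196 mm. The two y-facing walls run the full x-width; the two x-facing walls fit between the inner faces of the y-facing walls.

C is a rectangular door frame: two vertical jambs of 68×88 mm section, 2036 mm tall, with a clear opening 780 mm wide between their inner faces. A header 78 mm tall and 88 mm deep lies on top of the jambs and spans the full outside width.

The house frame is on the floor beside the table on its −x side. The door frame is on top of the table.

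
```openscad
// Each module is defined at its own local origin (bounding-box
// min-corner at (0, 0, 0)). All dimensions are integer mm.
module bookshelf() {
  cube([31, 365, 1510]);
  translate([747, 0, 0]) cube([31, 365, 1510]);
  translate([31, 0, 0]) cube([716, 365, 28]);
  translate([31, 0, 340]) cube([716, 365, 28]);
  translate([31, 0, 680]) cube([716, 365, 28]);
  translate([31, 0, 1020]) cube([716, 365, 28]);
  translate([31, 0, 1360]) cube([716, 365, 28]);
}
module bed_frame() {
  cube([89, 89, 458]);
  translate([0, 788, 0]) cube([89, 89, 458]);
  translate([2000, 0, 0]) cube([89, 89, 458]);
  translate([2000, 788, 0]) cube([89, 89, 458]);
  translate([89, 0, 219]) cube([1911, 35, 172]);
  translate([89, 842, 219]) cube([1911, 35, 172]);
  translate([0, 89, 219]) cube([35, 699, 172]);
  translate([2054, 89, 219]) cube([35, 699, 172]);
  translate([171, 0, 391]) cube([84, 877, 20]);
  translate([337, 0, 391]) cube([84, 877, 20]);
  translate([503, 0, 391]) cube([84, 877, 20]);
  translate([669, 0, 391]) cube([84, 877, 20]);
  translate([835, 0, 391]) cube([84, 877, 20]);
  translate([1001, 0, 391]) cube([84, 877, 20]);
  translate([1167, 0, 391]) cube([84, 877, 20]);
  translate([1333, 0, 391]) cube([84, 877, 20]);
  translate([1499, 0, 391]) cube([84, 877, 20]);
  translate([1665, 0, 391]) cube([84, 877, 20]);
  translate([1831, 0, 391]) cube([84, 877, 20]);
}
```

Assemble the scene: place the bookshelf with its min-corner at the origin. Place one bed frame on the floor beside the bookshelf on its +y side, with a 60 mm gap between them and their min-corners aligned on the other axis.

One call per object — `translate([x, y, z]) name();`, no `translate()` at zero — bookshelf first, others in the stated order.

bookshelf();
translate([0, 425, 0]) bed_frame();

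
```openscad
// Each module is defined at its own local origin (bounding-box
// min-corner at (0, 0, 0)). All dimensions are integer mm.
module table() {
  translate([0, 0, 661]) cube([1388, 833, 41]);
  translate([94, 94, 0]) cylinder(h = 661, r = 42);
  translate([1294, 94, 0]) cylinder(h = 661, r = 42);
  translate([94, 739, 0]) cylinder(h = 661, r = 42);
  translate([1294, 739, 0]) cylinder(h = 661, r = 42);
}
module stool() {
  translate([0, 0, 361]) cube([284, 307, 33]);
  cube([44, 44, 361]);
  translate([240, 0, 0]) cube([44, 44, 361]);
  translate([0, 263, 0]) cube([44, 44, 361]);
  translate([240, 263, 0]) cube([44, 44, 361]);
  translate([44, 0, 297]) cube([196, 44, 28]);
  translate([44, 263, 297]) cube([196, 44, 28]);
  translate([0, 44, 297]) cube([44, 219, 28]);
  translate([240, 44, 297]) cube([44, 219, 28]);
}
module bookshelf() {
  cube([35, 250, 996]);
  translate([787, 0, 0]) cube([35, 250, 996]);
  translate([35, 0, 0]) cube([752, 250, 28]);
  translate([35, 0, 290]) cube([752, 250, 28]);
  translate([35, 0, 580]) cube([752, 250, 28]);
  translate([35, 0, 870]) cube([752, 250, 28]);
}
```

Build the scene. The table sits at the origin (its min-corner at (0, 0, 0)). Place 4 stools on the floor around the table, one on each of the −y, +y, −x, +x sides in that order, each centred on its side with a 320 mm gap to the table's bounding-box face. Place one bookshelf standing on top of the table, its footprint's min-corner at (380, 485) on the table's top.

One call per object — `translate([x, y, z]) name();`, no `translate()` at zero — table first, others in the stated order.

table();
translate([552, -627, 0]) stool();
translate([552, 1153, 0]) stool();
translate([-604, 263, 0]) stool();
translate([1708, 263, 0]) stool();
translate([380, 485, 702]) bookshelf();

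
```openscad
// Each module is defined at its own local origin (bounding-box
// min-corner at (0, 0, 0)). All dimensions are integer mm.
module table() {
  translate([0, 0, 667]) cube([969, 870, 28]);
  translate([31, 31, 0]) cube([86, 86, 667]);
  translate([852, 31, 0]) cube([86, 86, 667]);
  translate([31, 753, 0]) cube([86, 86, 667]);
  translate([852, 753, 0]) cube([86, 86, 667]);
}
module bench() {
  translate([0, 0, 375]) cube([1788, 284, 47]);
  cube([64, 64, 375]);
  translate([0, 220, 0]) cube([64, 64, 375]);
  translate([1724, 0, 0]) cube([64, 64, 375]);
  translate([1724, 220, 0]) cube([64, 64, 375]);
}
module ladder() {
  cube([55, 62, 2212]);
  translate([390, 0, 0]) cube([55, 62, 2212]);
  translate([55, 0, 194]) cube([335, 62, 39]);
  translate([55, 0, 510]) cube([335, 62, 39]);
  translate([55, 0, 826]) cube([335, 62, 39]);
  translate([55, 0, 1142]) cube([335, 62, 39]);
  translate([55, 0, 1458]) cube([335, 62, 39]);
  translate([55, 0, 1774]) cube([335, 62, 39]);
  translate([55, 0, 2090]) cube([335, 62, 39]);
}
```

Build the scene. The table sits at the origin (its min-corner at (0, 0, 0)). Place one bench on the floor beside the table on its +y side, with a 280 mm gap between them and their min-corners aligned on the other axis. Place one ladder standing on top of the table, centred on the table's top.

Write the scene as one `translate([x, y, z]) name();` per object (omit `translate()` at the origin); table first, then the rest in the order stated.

table();
translate([0, 1150, 0]) bench();
translate([262, 404, 695]) ladder();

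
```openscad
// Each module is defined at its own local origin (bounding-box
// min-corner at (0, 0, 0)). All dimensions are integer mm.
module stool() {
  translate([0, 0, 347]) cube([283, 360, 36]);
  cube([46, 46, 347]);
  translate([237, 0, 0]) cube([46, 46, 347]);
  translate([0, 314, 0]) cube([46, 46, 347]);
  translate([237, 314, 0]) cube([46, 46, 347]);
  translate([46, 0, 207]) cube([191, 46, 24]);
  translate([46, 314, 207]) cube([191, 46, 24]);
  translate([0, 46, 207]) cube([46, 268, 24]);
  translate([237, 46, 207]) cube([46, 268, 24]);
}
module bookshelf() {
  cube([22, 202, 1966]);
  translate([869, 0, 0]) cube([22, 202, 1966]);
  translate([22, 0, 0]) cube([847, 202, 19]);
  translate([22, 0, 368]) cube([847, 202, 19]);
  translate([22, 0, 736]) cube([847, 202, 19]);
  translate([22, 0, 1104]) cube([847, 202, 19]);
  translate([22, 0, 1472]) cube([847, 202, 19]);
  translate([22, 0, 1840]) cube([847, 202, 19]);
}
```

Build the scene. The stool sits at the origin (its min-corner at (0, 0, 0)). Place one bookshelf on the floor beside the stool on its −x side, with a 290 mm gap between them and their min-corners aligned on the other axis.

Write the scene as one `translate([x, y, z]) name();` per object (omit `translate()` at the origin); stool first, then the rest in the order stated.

stool();
translate([-1181, 0, 0]) bookshelf();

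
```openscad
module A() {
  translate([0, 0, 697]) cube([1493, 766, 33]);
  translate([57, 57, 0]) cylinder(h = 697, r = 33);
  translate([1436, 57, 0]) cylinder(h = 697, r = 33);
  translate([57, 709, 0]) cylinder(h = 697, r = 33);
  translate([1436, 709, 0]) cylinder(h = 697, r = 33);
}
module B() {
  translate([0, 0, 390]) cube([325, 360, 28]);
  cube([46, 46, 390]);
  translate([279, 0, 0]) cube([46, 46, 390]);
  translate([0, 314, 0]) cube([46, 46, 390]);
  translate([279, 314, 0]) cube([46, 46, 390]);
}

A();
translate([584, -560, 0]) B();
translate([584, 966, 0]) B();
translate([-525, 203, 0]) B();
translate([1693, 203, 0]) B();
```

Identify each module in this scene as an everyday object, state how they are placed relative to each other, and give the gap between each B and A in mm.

Each stool's nearest face is 200 mm from the table's bounding box.

A is a table. B is a stool. Four stools sit around the table at the −y, +y, −x, +x sides. The gap between each stool and the table is 200 mm.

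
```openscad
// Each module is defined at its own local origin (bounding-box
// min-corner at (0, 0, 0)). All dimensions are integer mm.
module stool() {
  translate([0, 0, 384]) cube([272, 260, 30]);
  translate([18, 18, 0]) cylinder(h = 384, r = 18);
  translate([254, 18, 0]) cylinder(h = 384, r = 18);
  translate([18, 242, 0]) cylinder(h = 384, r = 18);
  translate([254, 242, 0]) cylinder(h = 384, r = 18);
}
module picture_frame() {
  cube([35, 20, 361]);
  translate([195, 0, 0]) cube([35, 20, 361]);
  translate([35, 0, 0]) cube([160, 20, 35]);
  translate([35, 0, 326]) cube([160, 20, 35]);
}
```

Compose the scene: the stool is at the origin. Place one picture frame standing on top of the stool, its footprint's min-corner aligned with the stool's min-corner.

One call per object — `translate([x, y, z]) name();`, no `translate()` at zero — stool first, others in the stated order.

stool();
translate([0, 0, 414]) picture_frame();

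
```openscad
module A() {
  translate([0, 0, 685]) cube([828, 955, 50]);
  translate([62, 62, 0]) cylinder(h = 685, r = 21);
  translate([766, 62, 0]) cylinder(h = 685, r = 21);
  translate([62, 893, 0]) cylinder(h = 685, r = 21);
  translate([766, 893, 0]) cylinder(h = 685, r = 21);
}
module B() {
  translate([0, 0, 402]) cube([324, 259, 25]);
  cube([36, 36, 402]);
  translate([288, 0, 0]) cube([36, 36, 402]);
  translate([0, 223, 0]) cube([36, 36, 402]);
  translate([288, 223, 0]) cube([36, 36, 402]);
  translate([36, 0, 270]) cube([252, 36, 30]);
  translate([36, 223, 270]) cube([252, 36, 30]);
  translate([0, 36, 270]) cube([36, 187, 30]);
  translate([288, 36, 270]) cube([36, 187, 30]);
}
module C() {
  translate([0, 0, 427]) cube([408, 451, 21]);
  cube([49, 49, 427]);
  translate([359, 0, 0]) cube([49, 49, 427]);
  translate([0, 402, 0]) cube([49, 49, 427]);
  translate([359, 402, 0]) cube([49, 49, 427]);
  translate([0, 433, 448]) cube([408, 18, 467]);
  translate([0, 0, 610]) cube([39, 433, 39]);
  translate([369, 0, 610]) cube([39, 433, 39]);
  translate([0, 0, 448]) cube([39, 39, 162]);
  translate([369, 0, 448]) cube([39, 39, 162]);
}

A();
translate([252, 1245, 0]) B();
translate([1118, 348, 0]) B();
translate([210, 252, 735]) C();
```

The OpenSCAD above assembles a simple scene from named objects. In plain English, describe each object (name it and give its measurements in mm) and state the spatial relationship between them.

A is a table: top 828 mm (x) × 955 mm (y), 50 mm thick, upper face at z = 735 mm, on four round legs of 42 mm diameter, each leg's bounding box inset 41 mm from the nearest pair of top edges, running from z = 0 to the bottom of the top.

B is a simple wooden stool: a rectangular seat 324 mm (x) by 259 mm (y), 25 mm thick, top face at z = 427 mm, on four square legs, each 36×36 mm in cross-section. The legs rest on z = 0, each flush with a corner of the seat. Four stretchers, 36 mm wide and 30 mm tall, connect adjacent legs with their undersides at z = 270 mm, each running between the inner faces of the legs it joins and aligned with the legs' outer faces on the other axis.

C is a chair: 408×451 mm seat, 21 mm thick, top at z = 448 mm, on four 49 mm square corner legs flush with the seat edges. A 18 mm thick backrest slab spans the full seat width, extending 467 mm above the seat top, its back face flush with the seat's +y edge. Two armrests of 39×39 mm section run along each side from the seat's front edge to the front of the backrest, top faces 201 mm above the seat top and outer faces flush with the seat's x-edges; a 39×39 mm post under the front of each armrest stands on the seat at the front corner.

Two stools sit around the table at the +y, +x sides. The chair is on top of the table, centred.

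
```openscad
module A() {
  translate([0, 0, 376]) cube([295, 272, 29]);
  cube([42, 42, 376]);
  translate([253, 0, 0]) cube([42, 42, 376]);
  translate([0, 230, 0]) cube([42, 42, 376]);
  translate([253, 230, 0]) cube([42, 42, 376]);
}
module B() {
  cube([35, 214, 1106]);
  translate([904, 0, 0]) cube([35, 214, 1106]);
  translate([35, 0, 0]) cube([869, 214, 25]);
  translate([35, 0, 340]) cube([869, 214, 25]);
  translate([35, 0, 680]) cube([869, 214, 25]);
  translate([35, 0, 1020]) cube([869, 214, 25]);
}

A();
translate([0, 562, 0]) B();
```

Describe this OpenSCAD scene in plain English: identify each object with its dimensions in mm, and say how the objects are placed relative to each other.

A is a simple wooden stool: a rectangular seat 295 mm (x) by 272 mm (y), 29 mm thick, top face at z = 405 mm, on four square legs, each 42×42 mm in cross-section. The legs rest on z = 0, each flush with a corner of the seat.

B is an open bookshelf. Two side panels, each 35 mm thick, 214 mm deep and 1106 mm tall, stand 939 mm apart (outside-to-outside). Between them sit 4 shelves, each 25 mm thick and 214 mm deep, spanning the full gap between the sides. The bottom shelf rests on the floor (its underside at z = 0) and the clear gap between one shelf's top and the next shelf's underside is 315 mm.

The bookshelf is on the floor beside the stool on its +y side.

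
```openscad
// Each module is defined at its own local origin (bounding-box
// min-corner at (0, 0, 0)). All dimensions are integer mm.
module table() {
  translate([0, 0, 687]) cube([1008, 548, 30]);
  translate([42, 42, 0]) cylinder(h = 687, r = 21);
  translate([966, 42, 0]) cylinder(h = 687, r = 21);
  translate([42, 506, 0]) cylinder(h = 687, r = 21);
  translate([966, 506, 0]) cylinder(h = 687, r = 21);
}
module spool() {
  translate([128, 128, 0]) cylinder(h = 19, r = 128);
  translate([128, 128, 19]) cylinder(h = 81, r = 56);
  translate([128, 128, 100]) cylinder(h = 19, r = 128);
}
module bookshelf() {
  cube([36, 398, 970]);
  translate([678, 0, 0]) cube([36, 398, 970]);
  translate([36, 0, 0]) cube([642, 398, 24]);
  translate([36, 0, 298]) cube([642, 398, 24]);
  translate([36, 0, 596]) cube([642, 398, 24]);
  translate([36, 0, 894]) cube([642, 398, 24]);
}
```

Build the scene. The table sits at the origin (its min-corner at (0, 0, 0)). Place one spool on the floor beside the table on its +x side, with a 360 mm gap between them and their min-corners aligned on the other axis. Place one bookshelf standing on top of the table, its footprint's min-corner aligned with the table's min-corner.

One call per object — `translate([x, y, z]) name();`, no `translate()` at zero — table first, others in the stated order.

table();
translate([1368, 0, 0]) spool();
translate([0, 0, 717]) bookshelf();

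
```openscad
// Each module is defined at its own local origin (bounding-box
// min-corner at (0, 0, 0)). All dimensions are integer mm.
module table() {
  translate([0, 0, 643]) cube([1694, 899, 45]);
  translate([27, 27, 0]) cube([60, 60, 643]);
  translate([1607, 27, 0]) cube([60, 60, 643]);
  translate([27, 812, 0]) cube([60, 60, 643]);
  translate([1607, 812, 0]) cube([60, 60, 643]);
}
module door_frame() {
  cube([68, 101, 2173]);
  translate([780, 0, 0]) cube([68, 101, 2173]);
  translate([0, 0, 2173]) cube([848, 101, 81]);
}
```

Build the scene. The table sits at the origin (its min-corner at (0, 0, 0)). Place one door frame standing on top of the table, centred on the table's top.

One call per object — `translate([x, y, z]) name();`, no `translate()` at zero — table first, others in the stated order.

table();
translate([423, 399, 688]) door_frame();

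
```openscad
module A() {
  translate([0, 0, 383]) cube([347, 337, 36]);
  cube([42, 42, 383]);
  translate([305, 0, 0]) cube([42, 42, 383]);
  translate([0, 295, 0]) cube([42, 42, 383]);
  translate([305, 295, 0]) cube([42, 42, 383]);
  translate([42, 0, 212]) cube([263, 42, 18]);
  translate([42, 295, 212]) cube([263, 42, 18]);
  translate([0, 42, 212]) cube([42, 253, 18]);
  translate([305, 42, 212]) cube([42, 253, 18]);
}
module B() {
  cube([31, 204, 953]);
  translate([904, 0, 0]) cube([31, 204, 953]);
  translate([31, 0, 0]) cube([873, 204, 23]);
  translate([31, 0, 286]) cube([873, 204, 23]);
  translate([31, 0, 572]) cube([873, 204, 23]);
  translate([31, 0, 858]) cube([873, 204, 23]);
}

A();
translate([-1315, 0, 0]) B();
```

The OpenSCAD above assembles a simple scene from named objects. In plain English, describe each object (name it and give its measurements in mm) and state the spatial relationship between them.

A is a four-legged stool. The seat is 347×337 mm, 36 mm thick, top at z = 419 mm. It stands on four square legs, each 42×42 mm in cross-section, from z = 0 to the seat underside, each flush with a corner of the seat. Four stretchers, 42 mm wide and 18 mm tall, connect adjacent legs with their undersides at z = 212 mm, each running between the inner faces of the legs it joins and aligned with the legs' outer faces on the other axis.

B is a bookshelf 935 mm wide overall, 204 mm deep and 953 mm tall. The two sides are 31 mm thick vertical panels. 4 horizontal shelves of 23 mm thickness span between the inner faces of the sides; the lowest shelf sits on the floor and shelves are stacked with a clear vertical gap of 263 mm between each pair.

The bookshelf is on the floor beside the stool on its −x side.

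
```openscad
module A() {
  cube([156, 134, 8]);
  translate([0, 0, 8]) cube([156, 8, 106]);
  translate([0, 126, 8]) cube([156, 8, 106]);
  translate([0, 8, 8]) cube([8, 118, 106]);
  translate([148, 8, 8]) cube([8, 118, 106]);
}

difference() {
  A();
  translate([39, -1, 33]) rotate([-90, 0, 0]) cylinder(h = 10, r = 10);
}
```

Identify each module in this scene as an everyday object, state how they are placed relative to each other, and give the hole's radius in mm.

The subtracted cylinder has r = 10 mm.

A is an open box. The open box has a circular hole through its front wall. The hole's radius is 10 mm.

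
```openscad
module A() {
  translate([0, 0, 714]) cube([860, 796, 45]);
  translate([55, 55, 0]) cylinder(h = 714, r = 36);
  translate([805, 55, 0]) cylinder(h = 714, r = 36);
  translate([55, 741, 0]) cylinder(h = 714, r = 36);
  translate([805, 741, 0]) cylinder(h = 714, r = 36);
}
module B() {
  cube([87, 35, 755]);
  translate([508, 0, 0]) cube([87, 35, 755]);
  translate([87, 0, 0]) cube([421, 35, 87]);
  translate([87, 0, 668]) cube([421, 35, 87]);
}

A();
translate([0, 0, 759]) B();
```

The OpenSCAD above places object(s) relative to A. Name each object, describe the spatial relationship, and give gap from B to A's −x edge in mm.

The picture frame's min-x is at 0; the table's min-x is 0; gap = 0 mm.

A is a table. B is a picture frame. The picture frame is on top of the table. The gap from the picture frame to the table's −x edge is 0 mm.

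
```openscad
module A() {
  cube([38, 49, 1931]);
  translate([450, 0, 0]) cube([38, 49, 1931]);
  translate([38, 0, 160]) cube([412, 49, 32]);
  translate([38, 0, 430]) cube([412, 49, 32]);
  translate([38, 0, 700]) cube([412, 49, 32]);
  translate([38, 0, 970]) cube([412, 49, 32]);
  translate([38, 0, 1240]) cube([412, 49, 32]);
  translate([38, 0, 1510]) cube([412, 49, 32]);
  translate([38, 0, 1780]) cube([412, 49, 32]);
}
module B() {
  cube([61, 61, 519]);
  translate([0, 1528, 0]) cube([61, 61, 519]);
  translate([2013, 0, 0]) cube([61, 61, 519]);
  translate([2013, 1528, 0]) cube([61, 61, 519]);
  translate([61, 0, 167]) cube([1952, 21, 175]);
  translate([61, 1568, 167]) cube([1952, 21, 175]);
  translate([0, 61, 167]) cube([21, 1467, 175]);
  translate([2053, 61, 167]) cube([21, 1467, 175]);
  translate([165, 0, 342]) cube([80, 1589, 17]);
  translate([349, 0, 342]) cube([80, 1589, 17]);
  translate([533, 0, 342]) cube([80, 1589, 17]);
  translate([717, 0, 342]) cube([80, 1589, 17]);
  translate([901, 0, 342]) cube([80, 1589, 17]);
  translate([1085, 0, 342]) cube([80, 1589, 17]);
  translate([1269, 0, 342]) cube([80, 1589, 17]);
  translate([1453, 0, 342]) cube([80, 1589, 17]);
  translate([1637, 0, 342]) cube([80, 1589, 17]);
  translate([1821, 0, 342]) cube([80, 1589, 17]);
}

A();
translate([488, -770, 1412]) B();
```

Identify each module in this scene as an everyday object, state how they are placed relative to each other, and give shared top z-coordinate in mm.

Both tops at z = 1931 mm.

A is a ladder. B is a bed frame. The bed frame is beside the ladder with their tops flush at z = 1931. The shared top z-coordinate is 1931 mm.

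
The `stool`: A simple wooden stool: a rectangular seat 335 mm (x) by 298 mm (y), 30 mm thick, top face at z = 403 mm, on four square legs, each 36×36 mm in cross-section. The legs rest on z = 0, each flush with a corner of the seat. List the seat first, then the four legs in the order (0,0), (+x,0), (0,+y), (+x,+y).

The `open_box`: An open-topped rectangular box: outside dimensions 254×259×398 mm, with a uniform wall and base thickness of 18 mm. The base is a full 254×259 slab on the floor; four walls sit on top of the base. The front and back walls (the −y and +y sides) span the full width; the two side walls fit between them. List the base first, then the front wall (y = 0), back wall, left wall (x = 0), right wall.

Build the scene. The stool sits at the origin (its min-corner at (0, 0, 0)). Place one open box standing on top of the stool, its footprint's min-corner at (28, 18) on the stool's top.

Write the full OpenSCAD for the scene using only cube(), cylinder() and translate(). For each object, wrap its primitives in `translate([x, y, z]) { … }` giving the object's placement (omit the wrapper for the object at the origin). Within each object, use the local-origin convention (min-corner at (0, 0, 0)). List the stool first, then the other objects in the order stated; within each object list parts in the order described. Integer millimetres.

translate([0, 0, 373]) cube([335, 298, 30]);
cube([36, 36, 373]);
translate([299, 0, 0]) cube([36, 36, 373]);
translate([0, 262, 0]) cube([36, 36, 373]);
translate([299, 262, 0]) cube([36, 36, 373]);
translate([28, 18, 403]) {
  cube([254, 259, 18]);
  translate([0, 0, 18]) cube([254, 18, 380]);
  translate([0, 241, 18]) cube([254, 18, 380]);
  translate([0, 18, 18]) cube([18, 223, 380]);
  translate([236, 18, 18]) cube([18, 223, 380]);
}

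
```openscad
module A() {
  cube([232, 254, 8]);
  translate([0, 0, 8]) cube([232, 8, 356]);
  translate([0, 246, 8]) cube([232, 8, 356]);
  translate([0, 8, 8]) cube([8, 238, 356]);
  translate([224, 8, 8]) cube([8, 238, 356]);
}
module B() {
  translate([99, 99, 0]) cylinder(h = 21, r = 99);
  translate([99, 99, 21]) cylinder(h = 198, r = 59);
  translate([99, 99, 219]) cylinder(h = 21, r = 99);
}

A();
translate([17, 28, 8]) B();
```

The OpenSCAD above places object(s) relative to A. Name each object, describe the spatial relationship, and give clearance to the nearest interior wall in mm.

Clearances: x = 9, y = 20; minimum 9 mm.

A is an open box. B is a spool. The spool sits inside the open box, centred. The clearance to the nearest interior wall is 9 mm.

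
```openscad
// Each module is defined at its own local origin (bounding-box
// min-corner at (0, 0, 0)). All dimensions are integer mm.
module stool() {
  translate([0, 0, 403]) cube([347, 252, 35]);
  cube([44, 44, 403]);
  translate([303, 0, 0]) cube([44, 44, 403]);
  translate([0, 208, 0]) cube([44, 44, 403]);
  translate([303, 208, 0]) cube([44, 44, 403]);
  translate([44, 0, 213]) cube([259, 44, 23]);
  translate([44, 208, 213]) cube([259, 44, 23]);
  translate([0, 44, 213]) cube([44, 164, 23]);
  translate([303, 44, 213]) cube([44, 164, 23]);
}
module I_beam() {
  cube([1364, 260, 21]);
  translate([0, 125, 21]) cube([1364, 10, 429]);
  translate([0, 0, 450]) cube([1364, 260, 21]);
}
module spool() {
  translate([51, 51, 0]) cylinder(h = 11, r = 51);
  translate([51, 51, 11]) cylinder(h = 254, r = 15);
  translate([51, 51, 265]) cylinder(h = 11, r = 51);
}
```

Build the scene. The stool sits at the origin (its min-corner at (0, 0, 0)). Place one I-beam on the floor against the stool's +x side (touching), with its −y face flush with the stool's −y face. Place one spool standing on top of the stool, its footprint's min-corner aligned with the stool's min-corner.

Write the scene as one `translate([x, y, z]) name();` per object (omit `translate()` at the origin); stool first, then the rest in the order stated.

stool();
translate([347, 0, 0]) I_beam();
translate([0, 0, 438]) spool();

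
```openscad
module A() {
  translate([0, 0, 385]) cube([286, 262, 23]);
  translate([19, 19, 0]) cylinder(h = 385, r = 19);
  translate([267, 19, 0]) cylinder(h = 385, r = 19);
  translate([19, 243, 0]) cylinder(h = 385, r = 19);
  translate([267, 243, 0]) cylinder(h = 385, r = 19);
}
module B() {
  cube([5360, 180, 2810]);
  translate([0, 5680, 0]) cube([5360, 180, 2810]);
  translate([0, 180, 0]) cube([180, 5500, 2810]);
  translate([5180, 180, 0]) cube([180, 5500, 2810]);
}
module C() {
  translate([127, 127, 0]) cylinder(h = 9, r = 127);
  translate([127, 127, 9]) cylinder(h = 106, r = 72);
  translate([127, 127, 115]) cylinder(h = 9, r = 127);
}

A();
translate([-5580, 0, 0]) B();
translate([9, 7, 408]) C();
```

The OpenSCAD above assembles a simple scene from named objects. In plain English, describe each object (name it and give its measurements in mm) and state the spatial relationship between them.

A is a four-legged stool. The seat is 286×262 mm, 23 mm thick, top at z = 408 mm. It stands on four round legs, each 38 mm in diameter, from z = 0 to the seat underside, each leg's axis is inset half a diameter from the nearest pair of seat edges (so the leg's bounding box is flush with the corner).

B is a box-shaped house frame (walls only): outside footprint 5360×5860 mm, wall height 2810 mm, wall thickness 180 mm. The two y-facing walls run the full x-width; the two x-facing walls fit between the inner faces of the y-facing walls.

C is a spool: two coaxial disc flanges of radius 127 mm and thickness 9 mm, joined by a core cylinder of radius 72 mm and height 106 mm. The lower flange rests on z = 0 and the three cylinders share a vertical axis.

The house frame is on the floor beside the stool on its −x side. The spool is on top of the stool.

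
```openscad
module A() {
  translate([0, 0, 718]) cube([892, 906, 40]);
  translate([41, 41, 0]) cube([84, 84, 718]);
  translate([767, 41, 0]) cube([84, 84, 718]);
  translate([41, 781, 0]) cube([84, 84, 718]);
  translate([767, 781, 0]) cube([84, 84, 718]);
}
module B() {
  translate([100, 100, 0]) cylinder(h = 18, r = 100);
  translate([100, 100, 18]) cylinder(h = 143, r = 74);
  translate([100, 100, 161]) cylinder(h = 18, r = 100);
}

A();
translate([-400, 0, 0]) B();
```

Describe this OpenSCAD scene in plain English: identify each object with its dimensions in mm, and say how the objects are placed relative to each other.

A is a table with a 892×906 mm rectangular top, 40 mm thick, top surface at z = 758 mm, supported by four 84×84 mm square legs, each inset 41 mm from the nearest pair of top edges, running from the floor.

B is a spool: two coaxial disc flanges of radius 100 mm and thickness 18 mm, joined by a core cylinder of radius 74 mm and height 143 mm. The lower flange rests on z = 0 and the three cylinders share a vertical axis.

The spool is on the floor beside the table on its −x side.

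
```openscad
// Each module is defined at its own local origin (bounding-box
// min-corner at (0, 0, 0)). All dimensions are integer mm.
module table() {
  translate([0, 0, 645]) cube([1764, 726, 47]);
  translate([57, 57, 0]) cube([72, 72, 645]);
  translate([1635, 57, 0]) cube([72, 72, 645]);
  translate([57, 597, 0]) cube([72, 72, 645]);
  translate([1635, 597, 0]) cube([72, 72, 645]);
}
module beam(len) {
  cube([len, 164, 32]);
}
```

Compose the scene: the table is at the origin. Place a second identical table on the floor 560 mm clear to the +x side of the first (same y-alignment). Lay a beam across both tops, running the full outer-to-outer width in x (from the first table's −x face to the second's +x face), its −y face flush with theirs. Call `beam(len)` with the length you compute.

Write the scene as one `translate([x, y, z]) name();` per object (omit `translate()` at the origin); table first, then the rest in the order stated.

table();
translate([2324, 0, 0]) table();
translate([0, 0, 692]) beam(4088);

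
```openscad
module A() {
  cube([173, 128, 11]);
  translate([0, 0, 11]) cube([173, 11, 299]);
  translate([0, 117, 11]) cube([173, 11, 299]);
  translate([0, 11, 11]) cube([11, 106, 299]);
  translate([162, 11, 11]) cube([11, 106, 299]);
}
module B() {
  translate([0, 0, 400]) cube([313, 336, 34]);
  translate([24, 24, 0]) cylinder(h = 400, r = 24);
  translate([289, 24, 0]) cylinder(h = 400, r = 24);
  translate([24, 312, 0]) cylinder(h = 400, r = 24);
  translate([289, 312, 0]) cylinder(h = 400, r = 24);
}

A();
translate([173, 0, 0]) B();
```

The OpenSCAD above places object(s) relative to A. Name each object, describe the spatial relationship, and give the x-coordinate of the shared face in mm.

A is an open box. B is a stool. The stool is against the open box's +x side, with their −y faces flush. The x-coordinate of the shared face is 173 mm.

The open box's +x face and the stool's −x face are both at x = 173 mm.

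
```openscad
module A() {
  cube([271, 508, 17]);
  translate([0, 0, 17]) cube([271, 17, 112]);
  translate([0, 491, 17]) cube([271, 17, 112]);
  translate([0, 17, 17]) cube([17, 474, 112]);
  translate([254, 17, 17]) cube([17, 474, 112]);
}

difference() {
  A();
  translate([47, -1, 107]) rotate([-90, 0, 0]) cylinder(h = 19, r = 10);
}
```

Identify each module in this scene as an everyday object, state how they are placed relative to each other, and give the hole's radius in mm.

A is an open box. The open box has a circular hole through its front wall. The hole's radius is 10 mm.

The subtracted cylinder has r = 10 mm.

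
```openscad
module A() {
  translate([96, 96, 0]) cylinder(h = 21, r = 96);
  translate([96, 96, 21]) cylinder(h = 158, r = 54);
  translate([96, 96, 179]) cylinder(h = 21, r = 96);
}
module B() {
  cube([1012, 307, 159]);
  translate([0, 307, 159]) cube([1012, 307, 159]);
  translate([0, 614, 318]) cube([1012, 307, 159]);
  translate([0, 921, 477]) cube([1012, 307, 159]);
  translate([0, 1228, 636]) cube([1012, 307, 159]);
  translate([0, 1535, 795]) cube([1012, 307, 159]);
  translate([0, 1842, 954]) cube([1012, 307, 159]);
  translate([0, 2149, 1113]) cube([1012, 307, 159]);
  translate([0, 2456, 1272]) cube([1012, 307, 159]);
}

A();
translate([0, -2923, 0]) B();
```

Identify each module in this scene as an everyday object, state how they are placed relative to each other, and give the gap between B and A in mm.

A is a spool. B is a staircase. The staircase is on the floor beside the spool on its −y side. The gap between the staircase and the spool is 160 mm.

The staircase's nearest face is 160 mm from the spool's −y face.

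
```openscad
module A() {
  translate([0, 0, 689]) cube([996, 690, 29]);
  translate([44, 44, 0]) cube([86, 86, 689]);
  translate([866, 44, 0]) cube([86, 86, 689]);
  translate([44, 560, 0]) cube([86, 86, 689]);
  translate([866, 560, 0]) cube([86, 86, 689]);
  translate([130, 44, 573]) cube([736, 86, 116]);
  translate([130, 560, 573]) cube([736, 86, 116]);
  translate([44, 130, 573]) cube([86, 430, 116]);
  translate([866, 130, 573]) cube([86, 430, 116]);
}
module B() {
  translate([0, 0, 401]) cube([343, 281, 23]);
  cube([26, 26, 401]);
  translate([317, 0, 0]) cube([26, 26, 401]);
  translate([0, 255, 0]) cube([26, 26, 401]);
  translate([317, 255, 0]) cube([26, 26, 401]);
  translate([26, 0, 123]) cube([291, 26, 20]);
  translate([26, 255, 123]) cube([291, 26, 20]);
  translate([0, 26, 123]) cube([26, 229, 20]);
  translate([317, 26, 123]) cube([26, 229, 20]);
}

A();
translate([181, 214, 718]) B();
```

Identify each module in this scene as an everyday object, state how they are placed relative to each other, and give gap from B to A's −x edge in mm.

The stool's min-x is at 181; the table's min-x is 0; gap = 181 mm.

A is a table. B is a stool. The stool is on top of the table. The gap from the stool to the table's −x edge is 181 mm.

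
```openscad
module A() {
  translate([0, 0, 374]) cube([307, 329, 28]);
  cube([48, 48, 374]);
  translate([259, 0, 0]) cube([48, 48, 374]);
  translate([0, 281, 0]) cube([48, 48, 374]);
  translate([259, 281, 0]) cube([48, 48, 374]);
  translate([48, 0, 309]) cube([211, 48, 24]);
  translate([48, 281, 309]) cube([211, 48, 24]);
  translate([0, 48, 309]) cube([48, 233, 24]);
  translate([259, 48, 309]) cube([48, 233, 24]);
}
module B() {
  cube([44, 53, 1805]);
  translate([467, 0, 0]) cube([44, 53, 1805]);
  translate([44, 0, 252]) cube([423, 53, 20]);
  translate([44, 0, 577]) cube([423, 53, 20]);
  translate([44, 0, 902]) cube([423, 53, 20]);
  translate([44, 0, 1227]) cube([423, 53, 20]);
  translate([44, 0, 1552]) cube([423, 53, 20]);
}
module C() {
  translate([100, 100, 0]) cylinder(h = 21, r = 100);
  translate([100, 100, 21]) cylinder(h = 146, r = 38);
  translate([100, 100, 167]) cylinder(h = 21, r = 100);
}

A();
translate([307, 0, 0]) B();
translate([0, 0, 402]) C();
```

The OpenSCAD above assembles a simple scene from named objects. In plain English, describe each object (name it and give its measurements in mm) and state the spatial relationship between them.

A is a four-legged stool. The seat is 307×329 mm, 28 mm thick, top at z = 402 mm. It stands on four square legs, each 48×48 mm in cross-section, from z = 0 to the seat underside, each flush with a corner of the seat. Four stretchers, 48 mm wide and 24 mm tall, connect adjacent legs with their undersides at z = 309 mm, each running between the inner faces of the legs it joins and aligned with the legs' outer faces on the other axis.

B is a wooden ladder with two side rails of 44×53 mm section and 1805 mm height, set 511 mm apart overall. Between them run 5 rectangular rungs (53 mm deep, 20 mm thick), front faces flush with the rails' −y face. The bottom of the first rung is 252 mm above the floor and each subsequent rung is 325 mm higher than the one below.

C is a spool: two coaxial disc flanges of radius 100 mm and thickness 21 mm, joined by a core cylinder of radius 38 mm and height 146 mm. The lower flange rests on z = 0 and the three cylinders share a vertical axis.

The ladder is against the stool's +x side, with their −y faces flush. The spool is on top of the stool.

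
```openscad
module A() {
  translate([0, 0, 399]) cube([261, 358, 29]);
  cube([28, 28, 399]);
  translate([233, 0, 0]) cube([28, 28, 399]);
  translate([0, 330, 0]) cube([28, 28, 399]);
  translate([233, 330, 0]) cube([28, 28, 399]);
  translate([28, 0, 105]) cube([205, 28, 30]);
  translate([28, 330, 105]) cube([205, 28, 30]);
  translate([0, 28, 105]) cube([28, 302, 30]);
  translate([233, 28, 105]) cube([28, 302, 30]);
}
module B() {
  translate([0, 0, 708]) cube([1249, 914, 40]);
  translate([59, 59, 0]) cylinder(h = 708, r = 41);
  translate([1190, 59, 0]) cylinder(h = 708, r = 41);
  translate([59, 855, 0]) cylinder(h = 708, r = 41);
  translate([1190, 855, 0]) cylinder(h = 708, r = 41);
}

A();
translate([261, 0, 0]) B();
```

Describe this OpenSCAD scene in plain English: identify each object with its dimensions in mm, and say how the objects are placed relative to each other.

A is a four-legged stool. The seat is 261×358 mm, 29 mm thick, top at z = 428 mm. It stands on four square legs, each 28×28 mm in cross-section, from z = 0 to the seat underside, each flush with a corner of the seat. Four stretchers, 28 mm wide and 30 mm tall, connect adjacent legs with their undersides at z = 105 mm, each running between the inner faces of the legs it joins and aligned with the legs' outer faces on the other axis.

B is a table with a 1249×914 mm rectangular top, 40 mm thick, top surface at z = 748 mm, supported by four round legs of 82 mm diameter, each leg's bounding box inset 18 mm from the nearest pair of top edges, running from the floor.

The table is against the stool's +x side, with their −y faces flush.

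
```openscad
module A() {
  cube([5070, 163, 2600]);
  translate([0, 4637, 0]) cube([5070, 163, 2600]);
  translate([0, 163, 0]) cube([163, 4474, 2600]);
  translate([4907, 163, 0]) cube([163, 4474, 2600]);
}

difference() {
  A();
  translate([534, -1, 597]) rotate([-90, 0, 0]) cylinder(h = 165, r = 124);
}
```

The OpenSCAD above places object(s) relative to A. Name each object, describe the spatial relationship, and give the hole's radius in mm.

A is a house frame. The house frame has a circular hole through its front wall. The hole's radius is 124 mm.

The subtracted cylinder has r = 124 mm.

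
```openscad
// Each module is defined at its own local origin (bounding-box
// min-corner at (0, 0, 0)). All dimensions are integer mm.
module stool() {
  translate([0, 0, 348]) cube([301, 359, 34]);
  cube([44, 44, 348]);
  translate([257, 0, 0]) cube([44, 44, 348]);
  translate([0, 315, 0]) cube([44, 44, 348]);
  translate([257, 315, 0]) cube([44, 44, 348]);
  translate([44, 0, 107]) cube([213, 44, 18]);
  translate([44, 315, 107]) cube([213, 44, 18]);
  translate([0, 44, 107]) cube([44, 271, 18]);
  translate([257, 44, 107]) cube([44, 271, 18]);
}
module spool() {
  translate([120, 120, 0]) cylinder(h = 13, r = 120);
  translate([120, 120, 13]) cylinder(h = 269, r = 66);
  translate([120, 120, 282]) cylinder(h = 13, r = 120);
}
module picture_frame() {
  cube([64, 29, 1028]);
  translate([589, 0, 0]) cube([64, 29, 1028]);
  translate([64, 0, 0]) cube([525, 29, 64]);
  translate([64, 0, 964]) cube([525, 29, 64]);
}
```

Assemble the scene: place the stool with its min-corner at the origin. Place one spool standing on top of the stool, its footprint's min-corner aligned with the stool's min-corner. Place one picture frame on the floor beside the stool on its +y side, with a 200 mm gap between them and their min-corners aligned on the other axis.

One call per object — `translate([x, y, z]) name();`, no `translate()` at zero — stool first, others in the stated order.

stool();
translate([0, 0, 382]) spool();
translate([0, 559, 0]) picture_frame();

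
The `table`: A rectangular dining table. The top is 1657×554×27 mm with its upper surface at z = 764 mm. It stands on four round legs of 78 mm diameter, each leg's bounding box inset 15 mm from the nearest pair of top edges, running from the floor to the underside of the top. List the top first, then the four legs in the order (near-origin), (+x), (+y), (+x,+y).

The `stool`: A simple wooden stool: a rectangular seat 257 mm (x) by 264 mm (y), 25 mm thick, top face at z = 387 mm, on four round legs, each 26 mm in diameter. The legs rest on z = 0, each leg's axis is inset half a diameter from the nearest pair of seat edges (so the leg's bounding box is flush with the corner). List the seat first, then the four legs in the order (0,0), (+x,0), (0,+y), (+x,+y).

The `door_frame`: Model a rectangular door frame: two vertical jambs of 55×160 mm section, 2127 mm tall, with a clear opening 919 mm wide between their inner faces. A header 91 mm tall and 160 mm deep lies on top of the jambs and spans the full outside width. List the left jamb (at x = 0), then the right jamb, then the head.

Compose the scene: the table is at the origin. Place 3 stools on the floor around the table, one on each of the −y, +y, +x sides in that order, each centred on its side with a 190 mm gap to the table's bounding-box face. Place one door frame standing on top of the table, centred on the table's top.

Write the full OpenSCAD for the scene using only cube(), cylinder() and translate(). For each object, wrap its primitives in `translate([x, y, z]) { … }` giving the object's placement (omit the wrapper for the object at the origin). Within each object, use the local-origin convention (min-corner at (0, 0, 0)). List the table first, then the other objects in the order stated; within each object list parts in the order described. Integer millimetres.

translate([0, 0, 737]) cube([1657, 554, 27]);
translate([54, 54, 0]) cylinder(h = 737, r = 39);
translate([1603, 54, 0]) cylinder(h = 737, r = 39);
translate([54, 500, 0]) cylinder(h = 737, r = 39);
translate([1603, 500, 0]) cylinder(h = 737, r = 39);
translate([700, -454, 0]) {
  translate([0, 0, 362]) cube([257, 264, 25]);
  translate([13, 13, 0]) cylinder(h = 362, r = 13);
  translate([244, 13, 0]) cylinder(h = 362, r = 13);
  translate([13, 251, 0]) cylinder(h = 362, r = 13);
  translate([244, 251, 0]) cylinder(h = 362, r = 13);
}
translate([700, 744, 0]) {
  translate([0, 0, 362]) cube([257, 264, 25]);
  translate([13, 13, 0]) cylinder(h = 362, r = 13);
  translate([244, 13, 0]) cylinder(h = 362, r = 13);
  translate([13, 251, 0]) cylinder(h = 362, r = 13);
  translate([244, 251, 0]) cylinder(h = 362, r = 13);
}
translate([1847, 145, 0]) {
  translate([0, 0, 362]) cube([257, 264, 25]);
  translate([13, 13, 0]) cylinder(h = 362, r = 13);
  translate([244, 13, 0]) cylinder(h = 362, r = 13);
  translate([13, 251, 0]) cylinder(h = 362, r = 13);
  translate([244, 251, 0]) cylinder(h = 362, r = 13);
}
translate([314, 197, 764]) {
  cube([55, 160, 2127]);
  translate([974, 0, 0]) cube([55, 160, 2127]);
  translate([0, 0, 2127]) cube([1029, 160, 91]);
}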